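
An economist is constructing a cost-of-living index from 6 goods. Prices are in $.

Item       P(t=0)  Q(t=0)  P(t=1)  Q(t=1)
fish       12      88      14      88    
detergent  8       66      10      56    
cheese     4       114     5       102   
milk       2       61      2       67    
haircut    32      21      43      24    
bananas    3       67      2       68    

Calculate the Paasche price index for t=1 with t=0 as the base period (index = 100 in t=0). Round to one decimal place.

119.4

Paasche price index uses current-period quantities as weights.
ΣP(t=1)·Q(t=1) = 14×88 + 10×56 + 5×102 + 2×67 + 43×24 + 2×68 = 1232 + 560 + 510 + 134 + 1032 + 136 = 3604
ΣP(t=0)·Q(t=1) = 12×88 + 8×56 + 4×102 + 2×67 + 32×24 + 3×68 = 1056 + 448 + 408 + 134 + 768 + 204 = 3018
Index = 3604 / 3018 × 100 = 119.4168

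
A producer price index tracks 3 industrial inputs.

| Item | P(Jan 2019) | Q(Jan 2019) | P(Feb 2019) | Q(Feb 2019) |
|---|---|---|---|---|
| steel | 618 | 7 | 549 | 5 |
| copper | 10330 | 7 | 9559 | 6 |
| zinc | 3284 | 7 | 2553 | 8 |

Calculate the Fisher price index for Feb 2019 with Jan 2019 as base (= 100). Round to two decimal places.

Laspeyres component (base-period weights):
ΣP(Feb 2019)Q(Jan 2019) = 549×7 + 9559×7 + 2553×7 = 3843 + 66913 + 17871 = 88627
ΣP(Jan 2019)Q(Jan 2019) = 618×7 + 10330×7 + 3284×7 = 4326 + 72310 + 22988 = 99624
L = 88627 / 99624 × 100 = 88.9615
Paasche component (current-period weights):
ΣP(Feb 2019)Q(Feb 2019) = 549×5 + 9559×6 + 2553×8 = 2745 + 57354 + 20424 = 80523
ΣP(Jan 2019)Q(Feb 2019) = 618×5 + 10330×6 + 3284×8 = 3090 + 61980 + 26272 = 91342
P = 80523 / 91342 × 100 = 88.1555
Fisher = √(L × P) = √(88.9615 × 88.1555) = 88.5576

88.56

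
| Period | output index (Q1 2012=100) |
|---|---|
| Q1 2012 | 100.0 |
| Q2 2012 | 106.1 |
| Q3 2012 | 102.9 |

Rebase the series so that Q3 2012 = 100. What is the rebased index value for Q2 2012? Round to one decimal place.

Rebased(Q2 2012) = 106.1 / 102.9 × 100 = 103.1098

103.1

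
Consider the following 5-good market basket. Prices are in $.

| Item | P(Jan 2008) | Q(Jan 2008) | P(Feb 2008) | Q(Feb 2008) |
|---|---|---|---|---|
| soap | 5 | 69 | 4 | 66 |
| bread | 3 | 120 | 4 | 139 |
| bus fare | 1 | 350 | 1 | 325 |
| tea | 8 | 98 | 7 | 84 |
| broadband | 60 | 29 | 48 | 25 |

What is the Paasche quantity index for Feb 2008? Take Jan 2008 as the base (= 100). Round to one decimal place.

Paasche quantity index uses current-period prices as weights.
ΣP(Feb 2008)·Q(Feb 2008) = 4×66 + 4×139 + 1×325 + 7×84 + 48×25 = 264 + 556 + 325 + 588 + 1200 = 2933
ΣP(Feb 2008)·Q(Jan 2008) = 4×69 + 4×120 + 1×350 + 7×98 + 48×29 = 276 + 480 + 350 + 686 + 1392 = 3184
Index = 2933 / 3184 × 100 = 92.1168

92.1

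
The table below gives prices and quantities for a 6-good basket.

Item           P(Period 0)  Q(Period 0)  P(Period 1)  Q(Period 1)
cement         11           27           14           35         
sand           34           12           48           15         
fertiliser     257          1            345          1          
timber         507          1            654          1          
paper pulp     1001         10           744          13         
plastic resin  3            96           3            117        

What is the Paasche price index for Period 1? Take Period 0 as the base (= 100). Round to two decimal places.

81.42

Paasche price index uses current-period quantities as weights.
ΣP(Period 1)·Q(Period 1) = 14×35 + 48×15 + 345×1 + 654×1 + 744×13 + 3×117 = 490 + 720 + 345 + 654 + 9672 + 351 = 12232
ΣP(Period 0)·Q(Period 1) = 11×35 + 34×15 + 257×1 + 507×1 + 1001×13 + 3×117 = 385 + 510 + 257 + 507 + 13013 + 351 = 15023
Index = 12232 / 15023 × 100 = 81.4218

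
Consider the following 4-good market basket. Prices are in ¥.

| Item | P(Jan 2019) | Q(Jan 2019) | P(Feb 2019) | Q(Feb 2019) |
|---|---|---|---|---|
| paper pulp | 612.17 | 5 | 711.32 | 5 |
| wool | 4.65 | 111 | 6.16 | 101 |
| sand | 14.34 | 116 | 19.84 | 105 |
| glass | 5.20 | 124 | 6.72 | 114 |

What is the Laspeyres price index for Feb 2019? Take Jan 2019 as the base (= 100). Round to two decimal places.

Laspeyres price index uses base-period quantities as weights.
ΣP(Feb 2019)·Q(Jan 2019) = 711.32×5 + 6.16×111 + 19.84×116 + 6.72×124 = 3556.6 + 683.76 + 2301.44 + 833.28 = 7375.08
ΣP(Jan 2019)·Q(Jan 2019) = 612.17×5 + 4.65×111 + 14.34×116 + 5.20×124 = 3060.85 + 516.15 + 1663.44 + 644.8 = 5885.24
Index = 7375.08 / 5885.24 × 100 = 125.3149

125.31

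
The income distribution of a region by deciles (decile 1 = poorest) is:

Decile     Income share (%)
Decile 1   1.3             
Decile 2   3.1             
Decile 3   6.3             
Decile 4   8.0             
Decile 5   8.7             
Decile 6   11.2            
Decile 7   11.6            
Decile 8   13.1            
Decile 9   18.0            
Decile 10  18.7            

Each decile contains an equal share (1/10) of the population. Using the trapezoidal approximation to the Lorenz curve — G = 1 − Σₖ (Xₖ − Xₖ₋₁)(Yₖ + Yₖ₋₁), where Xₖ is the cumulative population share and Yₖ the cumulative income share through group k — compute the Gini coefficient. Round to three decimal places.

Cumulative income shares Yₖ: 0.0130, 0.0440, 0.1070, 0.1870, 0.2740, 0.3860, 0.5020, 0.6330, 0.8130, 1.0000
Σ (Xₖ−Xₖ₋₁)(Yₖ+Yₖ₋₁) = (1/10)(0.0130+0.0000) + (1/10)(0.0440+0.0130) + (1/10)(0.1070+0.0440) + (1/10)(0.1870+0.1070) + (1/10)(0.2740+0.1870) + (1/10)(0.3860+0.2740) + (1/10)(0.5020+0.3860) + (1/10)(0.6330+0.5020) + (1/10)(0.8130+0.6330) + (1/10)(1.0000+0.8130)
  = 0.0013 + 0.0057 + 0.0151 + 0.0294 + 0.0461 + 0.0660 + 0.0888 + 0.1135 + 0.1446 + 0.1813 = 0.6918
G = 1 − 0.6918 = 0.3082

0.308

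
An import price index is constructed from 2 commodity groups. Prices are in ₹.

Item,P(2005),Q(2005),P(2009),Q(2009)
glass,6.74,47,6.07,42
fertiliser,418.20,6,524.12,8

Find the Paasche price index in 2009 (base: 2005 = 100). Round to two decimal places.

122.58

Paasche price index uses current-period quantities as weights.
ΣP(2009)·Q(2009) = 6.07×42 + 524.12×8 = 254.94 + 4192.96 = 4447.9
ΣP(2005)·Q(2009) = 6.74×42 + 418.20×8 = 283.08 + 3345.6 = 3628.68
Index = 4447.9 / 3628.68 × 100 = 122.5763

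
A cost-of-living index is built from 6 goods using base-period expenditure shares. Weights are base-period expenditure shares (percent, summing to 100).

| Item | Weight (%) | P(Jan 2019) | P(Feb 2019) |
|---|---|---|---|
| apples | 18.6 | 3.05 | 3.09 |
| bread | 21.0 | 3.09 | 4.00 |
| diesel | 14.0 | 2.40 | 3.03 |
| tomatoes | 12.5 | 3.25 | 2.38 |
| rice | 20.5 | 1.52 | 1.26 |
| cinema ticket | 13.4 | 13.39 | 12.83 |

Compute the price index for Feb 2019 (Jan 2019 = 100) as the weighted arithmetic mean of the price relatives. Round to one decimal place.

102.7

apples: 18.6 × (3.09/3.05) = 18.6 × 1.013115 = 18.8439
bread: 21.0 × (4.00/3.09) = 21.0 × 1.294498 = 27.1845
diesel: 14.0 × (3.03/2.40) = 14.0 × 1.262500 = 17.6750
tomatoes: 12.5 × (2.38/3.25) = 12.5 × 0.732308 = 9.1538
rice: 20.5 × (1.26/1.52) = 20.5 × 0.828947 = 16.9934
cinema ticket: 13.4 × (12.83/13.39) = 13.4 × 0.958178 = 12.8396
Index = Σ wᵢ·(p₁ᵢ/p₀ᵢ) = 18.8439 + 27.1845 + 17.6750 + 9.1538 + 16.9934 + 12.8396 = 102.6902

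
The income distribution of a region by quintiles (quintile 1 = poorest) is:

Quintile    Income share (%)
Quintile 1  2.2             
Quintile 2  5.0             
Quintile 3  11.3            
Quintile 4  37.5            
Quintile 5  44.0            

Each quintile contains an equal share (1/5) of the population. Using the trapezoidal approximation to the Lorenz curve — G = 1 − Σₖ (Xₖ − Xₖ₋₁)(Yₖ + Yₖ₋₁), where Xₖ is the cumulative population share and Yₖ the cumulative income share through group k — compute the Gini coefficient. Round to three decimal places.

0.464

Cumulative income shares Yₖ: 0.0220, 0.0720, 0.1850, 0.5600, 1.0000
Σ (Xₖ−Xₖ₋₁)(Yₖ+Yₖ₋₁) = (1/5)(0.0220+0.0000) + (1/5)(0.0720+0.0220) + (1/5)(0.1850+0.0720) + (1/5)(0.5600+0.1850) + (1/5)(1.0000+0.5600)
  = 0.0044 + 0.0188 + 0.0514 + 0.1490 + 0.3120 = 0.5356
G = 1 − 0.5356 = 0.4644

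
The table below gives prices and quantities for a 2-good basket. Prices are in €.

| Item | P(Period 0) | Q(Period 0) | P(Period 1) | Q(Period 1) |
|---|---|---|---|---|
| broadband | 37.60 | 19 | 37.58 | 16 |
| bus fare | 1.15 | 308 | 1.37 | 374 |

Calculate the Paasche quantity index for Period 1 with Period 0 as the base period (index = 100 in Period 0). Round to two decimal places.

98.04

Paasche quantity index uses current-period prices as weights.
ΣP(Period 1)·Q(Period 1) = 37.58×16 + 1.37×374 = 601.28 + 512.38 = 1113.66
ΣP(Period 1)·Q(Period 0) = 37.58×19 + 1.37×308 = 714.02 + 421.96 = 1135.98
Index = 1113.66 / 1135.98 × 100 = 98.0352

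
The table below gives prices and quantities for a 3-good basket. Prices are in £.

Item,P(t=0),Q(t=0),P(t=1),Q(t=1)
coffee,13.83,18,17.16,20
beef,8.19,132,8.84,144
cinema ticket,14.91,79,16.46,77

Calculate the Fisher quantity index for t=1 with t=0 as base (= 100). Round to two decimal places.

103.85

Laspeyres component (base-period weights):
ΣP(t=0)Q(t=1) = 13.83×20 + 8.19×144 + 14.91×77 = 276.6 + 1179.36 + 1148.07 = 2604.03
ΣP(t=0)Q(t=0) = 13.83×18 + 8.19×132 + 14.91×79 = 248.94 + 1081.08 + 1177.89 = 2507.91
L = 2604.03 / 2507.91 × 100 = 103.8327
Paasche component (current-period weights):
ΣP(t=1)Q(t=1) = 17.16×20 + 8.84×144 + 16.46×77 = 343.2 + 1272.96 + 1267.42 = 2883.58
ΣP(t=1)Q(t=0) = 17.16×18 + 8.84×132 + 16.46×79 = 308.88 + 1166.88 + 1300.34 = 2776.1
P = 2883.58 / 2776.1 × 100 = 103.8716
Fisher = √(L × P) = √(103.8327 × 103.8716) = 103.8521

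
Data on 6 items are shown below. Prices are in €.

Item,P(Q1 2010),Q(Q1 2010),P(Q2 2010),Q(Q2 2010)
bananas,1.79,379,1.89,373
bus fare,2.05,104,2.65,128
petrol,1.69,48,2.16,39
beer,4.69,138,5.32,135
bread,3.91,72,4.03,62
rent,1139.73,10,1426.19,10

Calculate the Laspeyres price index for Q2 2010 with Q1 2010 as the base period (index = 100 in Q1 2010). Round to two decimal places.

123.18

Laspeyres price index uses base-period quantities as weights.
ΣP(Q2 2010)·Q(Q1 2010) = 1.89×379 + 2.65×104 + 2.16×48 + 5.32×138 + 4.03×72 + 1426.19×10 = 716.31 + 275.6 + 103.68 + 734.16 + 290.16 + 14261.9 = 16381.81
ΣP(Q1 2010)·Q(Q1 2010) = 1.79×379 + 2.05×104 + 1.69×48 + 4.69×138 + 3.91×72 + 1139.73×10 = 678.41 + 213.2 + 81.12 + 647.22 + 281.52 + 11397.3 = 13298.77
Index = 16381.81 / 13298.77 × 100 = 123.1829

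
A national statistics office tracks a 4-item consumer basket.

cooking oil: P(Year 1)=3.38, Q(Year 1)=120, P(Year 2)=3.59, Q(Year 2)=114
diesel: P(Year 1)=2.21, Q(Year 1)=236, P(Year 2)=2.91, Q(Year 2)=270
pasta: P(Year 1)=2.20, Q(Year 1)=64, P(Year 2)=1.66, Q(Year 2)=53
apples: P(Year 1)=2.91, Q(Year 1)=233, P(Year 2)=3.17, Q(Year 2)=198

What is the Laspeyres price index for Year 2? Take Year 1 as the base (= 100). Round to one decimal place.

Laspeyres price index uses base-period quantities as weights.
ΣP(Year 2)·Q(Year 1) = 3.59×120 + 2.91×236 + 1.66×64 + 3.17×233 = 430.8 + 686.76 + 106.24 + 738.61 = 1962.41
ΣP(Year 1)·Q(Year 1) = 3.38×120 + 2.21×236 + 2.20×64 + 2.91×233 = 405.6 + 521.56 + 140.8 + 678.03 = 1745.99
Index = 1962.41 / 1745.99 × 100 = 112.3953

112.4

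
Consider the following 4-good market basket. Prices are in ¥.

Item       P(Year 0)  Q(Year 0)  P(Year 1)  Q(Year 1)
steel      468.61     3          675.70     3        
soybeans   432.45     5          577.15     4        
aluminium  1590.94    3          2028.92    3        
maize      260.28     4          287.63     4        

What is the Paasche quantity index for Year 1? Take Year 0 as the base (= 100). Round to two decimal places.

Paasche quantity index uses current-period prices as weights.
ΣP(Year 1)·Q(Year 1) = 675.70×3 + 577.15×4 + 2028.92×3 + 287.63×4 = 2027.1 + 2308.6 + 6086.76 + 1150.52 = 11572.98
ΣP(Year 1)·Q(Year 0) = 675.70×3 + 577.15×5 + 2028.92×3 + 287.63×4 = 2027.1 + 2885.75 + 6086.76 + 1150.52 = 12150.13
Index = 11572.98 / 12150.13 × 100 = 95.2498

95.25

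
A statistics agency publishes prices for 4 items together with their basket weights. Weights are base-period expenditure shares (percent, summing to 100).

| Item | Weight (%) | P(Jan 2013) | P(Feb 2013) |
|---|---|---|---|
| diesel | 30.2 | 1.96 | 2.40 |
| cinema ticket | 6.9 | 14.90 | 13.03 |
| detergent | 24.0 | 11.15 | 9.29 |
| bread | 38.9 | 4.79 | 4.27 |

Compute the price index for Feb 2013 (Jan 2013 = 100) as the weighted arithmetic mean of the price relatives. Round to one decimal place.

diesel: 30.2 × (2.40/1.96) = 30.2 × 1.224490 = 36.9796
cinema ticket: 6.9 × (13.03/14.90) = 6.9 × 0.874497 = 6.0340
detergent: 24.0 × (9.29/11.15) = 24.0 × 0.833184 = 19.9964
bread: 38.9 × (4.27/4.79) = 38.9 × 0.891441 = 34.6770
Index = Σ wᵢ·(p₁ᵢ/p₀ᵢ) = 36.9796 + 6.0340 + 19.9964 + 34.6770 = 97.6871

97.7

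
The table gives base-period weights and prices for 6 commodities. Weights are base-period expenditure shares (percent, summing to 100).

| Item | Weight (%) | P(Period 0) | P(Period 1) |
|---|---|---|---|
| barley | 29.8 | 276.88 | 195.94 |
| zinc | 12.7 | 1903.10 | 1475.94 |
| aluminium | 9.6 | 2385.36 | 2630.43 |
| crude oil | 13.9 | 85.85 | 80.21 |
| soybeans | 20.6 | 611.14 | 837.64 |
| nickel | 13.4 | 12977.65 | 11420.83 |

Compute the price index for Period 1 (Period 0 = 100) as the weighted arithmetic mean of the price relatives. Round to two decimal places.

94.54

barley: 29.8 × (195.94/276.88) = 29.8 × 0.707671 = 21.0886
zinc: 12.7 × (1475.94/1903.10) = 12.7 × 0.775545 = 9.8494
aluminium: 9.6 × (2630.43/2385.36) = 9.6 × 1.102739 = 10.5863
crude oil: 13.9 × (80.21/85.85) = 13.9 × 0.934304 = 12.9868
soybeans: 20.6 × (837.64/611.14) = 20.6 × 1.370619 = 28.2347
nickel: 13.4 × (11420.83/12977.65) = 13.4 × 0.880038 = 11.7925
Index = Σ wᵢ·(p₁ᵢ/p₀ᵢ) = 21.0886 + 9.8494 + 10.5863 + 12.9868 + 28.2347 + 11.7925 = 94.5384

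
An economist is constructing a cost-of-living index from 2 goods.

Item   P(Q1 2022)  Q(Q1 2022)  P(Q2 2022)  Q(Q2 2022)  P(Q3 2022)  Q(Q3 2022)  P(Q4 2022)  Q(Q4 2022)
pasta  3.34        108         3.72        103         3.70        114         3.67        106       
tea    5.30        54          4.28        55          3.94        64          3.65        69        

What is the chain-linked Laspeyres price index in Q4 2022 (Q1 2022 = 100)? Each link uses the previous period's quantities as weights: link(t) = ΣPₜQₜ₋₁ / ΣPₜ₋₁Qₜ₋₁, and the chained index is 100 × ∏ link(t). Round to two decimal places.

91.46

Link Q1 2022→Q2 2022:
ΣP(Q2 2022)Q(Q1 2022) = 3.72×108 + 4.28×54 = 401.76 + 231.12 = 632.88
ΣP(Q1 2022)Q(Q1 2022) = 3.34×108 + 5.30×54 = 360.72 + 286.2 = 646.92
link = 632.88/646.92 = 0.978297
Link Q2 2022→Q3 2022:
ΣP(Q3 2022)Q(Q2 2022) = 3.70×103 + 3.94×55 = 381.1 + 216.7 = 597.8
ΣP(Q2 2022)Q(Q2 2022) = 3.72×103 + 4.28×55 = 383.16 + 235.4 = 618.56
link = 597.8/618.56 = 0.966438
Link Q3 2022→Q4 2022:
ΣP(Q4 2022)Q(Q3 2022) = 3.67×114 + 3.65×64 = 418.38 + 233.6 = 651.98
ΣP(Q3 2022)Q(Q3 2022) = 3.70×114 + 3.94×64 = 421.8 + 252.16 = 673.96
link = 651.98/673.96 = 0.967387
Chained index = 100 × 0.978297 × 0.966438 × 0.967387 = 91.4629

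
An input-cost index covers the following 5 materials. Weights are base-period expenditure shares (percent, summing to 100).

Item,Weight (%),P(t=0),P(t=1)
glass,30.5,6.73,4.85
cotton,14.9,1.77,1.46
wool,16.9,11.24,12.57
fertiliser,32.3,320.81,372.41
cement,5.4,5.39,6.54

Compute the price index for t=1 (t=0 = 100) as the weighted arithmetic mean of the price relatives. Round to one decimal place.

glass: 30.5 × (4.85/6.73) = 30.5 × 0.720654 = 21.9799
cotton: 14.9 × (1.46/1.77) = 14.9 × 0.824859 = 12.2904
wool: 16.9 × (12.57/11.24) = 16.9 × 1.118327 = 18.8997
fertiliser: 32.3 × (372.41/320.81) = 32.3 × 1.160843 = 37.4952
cement: 5.4 × (6.54/5.39) = 5.4 × 1.213358 = 6.5521
Index = Σ wᵢ·(p₁ᵢ/p₀ᵢ) = 21.9799 + 12.2904 + 18.8997 + 37.4952 + 6.5521 = 97.2174

97.2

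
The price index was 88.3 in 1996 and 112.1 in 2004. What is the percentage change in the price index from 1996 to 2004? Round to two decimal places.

Change = (112.1 − 88.3) / 88.3 × 100
       = 23.8 / 88.3 × 100 = 26.9536%

26.95%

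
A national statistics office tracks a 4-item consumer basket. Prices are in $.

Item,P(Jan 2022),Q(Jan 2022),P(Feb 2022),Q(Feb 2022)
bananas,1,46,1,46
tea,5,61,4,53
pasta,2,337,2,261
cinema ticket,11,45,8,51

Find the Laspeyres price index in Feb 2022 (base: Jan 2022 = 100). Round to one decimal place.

87.1

Laspeyres price index uses base-period quantities as weights.
ΣP(Feb 2022)·Q(Jan 2022) = 1×46 + 4×61 + 2×337 + 8×45 = 46 + 244 + 674 + 360 = 1324
ΣP(Jan 2022)·Q(Jan 2022) = 1×46 + 5×61 + 2×337 + 11×45 = 46 + 305 + 674 + 495 = 1520
Index = 1324 / 1520 × 100 = 87.1053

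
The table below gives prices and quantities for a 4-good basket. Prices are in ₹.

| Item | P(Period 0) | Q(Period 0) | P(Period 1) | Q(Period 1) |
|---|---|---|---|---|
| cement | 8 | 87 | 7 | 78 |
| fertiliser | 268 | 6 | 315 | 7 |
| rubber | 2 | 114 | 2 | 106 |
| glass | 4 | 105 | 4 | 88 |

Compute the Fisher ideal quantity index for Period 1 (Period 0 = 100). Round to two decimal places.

104.56

Laspeyres component (base-period weights):
ΣP(Period 0)Q(Period 1) = 8×78 + 268×7 + 2×106 + 4×88 = 624 + 1876 + 212 + 352 = 3064
ΣP(Period 0)Q(Period 0) = 8×87 + 268×6 + 2×114 + 4×105 = 696 + 1608 + 228 + 420 = 2952
L = 3064 / 2952 × 100 = 103.7940
Paasche component (current-period weights):
ΣP(Period 1)Q(Period 1) = 7×78 + 315×7 + 2×106 + 4×88 = 546 + 2205 + 212 + 352 = 3315
ΣP(Period 1)Q(Period 0) = 7×87 + 315×6 + 2×114 + 4×105 = 609 + 1890 + 228 + 420 = 3147
P = 3315 / 3147 × 100 = 105.3384
Fisher = √(L × P) = √(103.7940 × 105.3384) = 104.5634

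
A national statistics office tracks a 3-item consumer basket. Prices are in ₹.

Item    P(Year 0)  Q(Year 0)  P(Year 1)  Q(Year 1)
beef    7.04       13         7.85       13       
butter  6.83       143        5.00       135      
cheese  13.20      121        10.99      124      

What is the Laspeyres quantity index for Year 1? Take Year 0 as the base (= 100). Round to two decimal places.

Laspeyres quantity index uses base-period prices as weights.
ΣP(Year 0)·Q(Year 1) = 7.04×13 + 6.83×135 + 13.20×124 = 91.52 + 922.05 + 1636.8 = 2650.37
ΣP(Year 0)·Q(Year 0) = 7.04×13 + 6.83×143 + 13.20×121 = 91.52 + 976.69 + 1597.2 = 2665.41
Index = 2650.37 / 2665.41 × 100 = 99.4357

99.44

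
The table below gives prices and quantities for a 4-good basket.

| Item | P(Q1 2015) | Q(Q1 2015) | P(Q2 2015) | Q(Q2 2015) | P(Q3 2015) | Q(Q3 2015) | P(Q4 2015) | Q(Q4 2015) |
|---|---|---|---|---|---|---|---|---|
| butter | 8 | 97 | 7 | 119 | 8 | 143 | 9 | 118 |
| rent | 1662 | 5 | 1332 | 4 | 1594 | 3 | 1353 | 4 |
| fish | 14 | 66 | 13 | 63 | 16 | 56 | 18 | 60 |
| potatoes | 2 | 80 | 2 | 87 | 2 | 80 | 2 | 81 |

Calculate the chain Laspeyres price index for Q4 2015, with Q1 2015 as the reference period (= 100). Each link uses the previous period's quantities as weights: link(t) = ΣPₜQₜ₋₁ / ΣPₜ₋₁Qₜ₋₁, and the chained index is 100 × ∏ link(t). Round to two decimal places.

91.20

Link Q1 2015→Q2 2015:
ΣP(Q2 2015)Q(Q1 2015) = 7×97 + 1332×5 + 13×66 + 2×80 = 679 + 6660 + 858 + 160 = 8357
ΣP(Q1 2015)Q(Q1 2015) = 8×97 + 1662×5 + 14×66 + 2×80 = 776 + 8310 + 924 + 160 = 10170
link = 8357/10170 = 0.821731
Link Q2 2015→Q3 2015:
ΣP(Q3 2015)Q(Q2 2015) = 8×119 + 1594×4 + 16×63 + 2×87 = 952 + 6376 + 1008 + 174 = 8510
ΣP(Q2 2015)Q(Q2 2015) = 7×119 + 1332×4 + 13×63 + 2×87 = 833 + 5328 + 819 + 174 = 7154
link = 8510/7154 = 1.189544
Link Q3 2015→Q4 2015:
ΣP(Q4 2015)Q(Q3 2015) = 9×143 + 1353×3 + 18×56 + 2×80 = 1287 + 4059 + 1008 + 160 = 6514
ΣP(Q3 2015)Q(Q3 2015) = 8×143 + 1594×3 + 16×56 + 2×80 = 1144 + 4782 + 896 + 160 = 6982
link = 6514/6982 = 0.932970
Chained index = 100 × 0.821731 × 1.189544 × 0.932970 = 91.1965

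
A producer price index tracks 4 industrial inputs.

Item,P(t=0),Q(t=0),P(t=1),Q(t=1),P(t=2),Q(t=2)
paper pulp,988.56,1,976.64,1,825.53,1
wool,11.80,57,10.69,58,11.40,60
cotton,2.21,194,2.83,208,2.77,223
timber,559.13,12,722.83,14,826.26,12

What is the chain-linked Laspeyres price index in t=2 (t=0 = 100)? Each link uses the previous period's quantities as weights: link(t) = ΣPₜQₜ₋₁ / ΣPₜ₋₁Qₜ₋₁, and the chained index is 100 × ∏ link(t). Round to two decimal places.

Link t=0→t=1:
ΣP(t=1)Q(t=0) = 976.64×1 + 10.69×57 + 2.83×194 + 722.83×12 = 976.64 + 609.33 + 549.02 + 8673.96 = 10808.95
ΣP(t=0)Q(t=0) = 988.56×1 + 11.80×57 + 2.21×194 + 559.13×12 = 988.56 + 672.6 + 428.74 + 6709.56 = 8799.46
link = 10808.95/8799.46 = 1.228365
Link t=1→t=2:
ΣP(t=2)Q(t=1) = 825.53×1 + 11.40×58 + 2.77×208 + 826.26×14 = 825.53 + 661.2 + 576.16 + 11567.64 = 13630.53
ΣP(t=1)Q(t=1) = 976.64×1 + 10.69×58 + 2.83×208 + 722.83×14 = 976.64 + 620.02 + 588.64 + 10119.62 = 12304.92
link = 13630.53/12304.92 = 1.107730
Chained index = 100 × 1.228365 × 1.107730 = 136.0697

136.07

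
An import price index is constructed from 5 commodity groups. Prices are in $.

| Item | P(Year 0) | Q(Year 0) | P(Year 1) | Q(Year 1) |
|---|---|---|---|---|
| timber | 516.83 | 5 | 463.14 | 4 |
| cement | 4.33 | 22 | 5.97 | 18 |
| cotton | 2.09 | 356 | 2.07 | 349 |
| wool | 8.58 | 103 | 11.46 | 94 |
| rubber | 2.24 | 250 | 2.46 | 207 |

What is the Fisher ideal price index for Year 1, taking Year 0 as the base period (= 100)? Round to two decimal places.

102.65

Laspeyres component (base-period weights):
ΣP(Year 1)Q(Year 0) = 463.14×5 + 5.97×22 + 2.07×356 + 11.46×103 + 2.46×250 = 2315.7 + 131.34 + 736.92 + 1180.38 + 615 = 4979.34
ΣP(Year 0)Q(Year 0) = 516.83×5 + 4.33×22 + 2.09×356 + 8.58×103 + 2.24×250 = 2584.15 + 95.26 + 744.04 + 883.74 + 560 = 4867.19
L = 4979.34 / 4867.19 × 100 = 102.3042
Paasche component (current-period weights):
ΣP(Year 1)Q(Year 1) = 463.14×4 + 5.97×18 + 2.07×349 + 11.46×94 + 2.46×207 = 1852.56 + 107.46 + 722.43 + 1077.24 + 509.22 = 4268.91
ΣP(Year 0)Q(Year 1) = 516.83×4 + 4.33×18 + 2.09×349 + 8.58×94 + 2.24×207 = 2067.32 + 77.94 + 729.41 + 806.52 + 463.68 = 4144.87
P = 4268.91 / 4144.87 × 100 = 102.9926
Fisher = √(L × P) = √(102.3042 × 102.9926) = 102.6478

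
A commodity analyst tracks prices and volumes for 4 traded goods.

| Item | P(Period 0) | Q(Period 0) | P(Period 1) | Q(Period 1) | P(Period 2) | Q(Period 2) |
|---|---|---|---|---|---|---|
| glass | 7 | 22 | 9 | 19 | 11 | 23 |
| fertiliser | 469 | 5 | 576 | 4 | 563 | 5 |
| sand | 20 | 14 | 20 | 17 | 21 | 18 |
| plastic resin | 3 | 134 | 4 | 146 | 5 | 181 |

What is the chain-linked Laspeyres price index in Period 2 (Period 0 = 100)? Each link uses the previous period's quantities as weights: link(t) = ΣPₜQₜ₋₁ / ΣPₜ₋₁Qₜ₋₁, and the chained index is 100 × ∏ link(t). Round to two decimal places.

127.78

Link Period 0→Period 1:
ΣP(Period 1)Q(Period 0) = 9×22 + 576×5 + 20×14 + 4×134 = 198 + 2880 + 280 + 536 = 3894
ΣP(Period 0)Q(Period 0) = 7×22 + 469×5 + 20×14 + 3×134 = 154 + 2345 + 280 + 402 = 3181
link = 3894/3181 = 1.224143
Link Period 1→Period 2:
ΣP(Period 2)Q(Period 1) = 11×19 + 563×4 + 21×17 + 5×146 = 209 + 2252 + 357 + 730 = 3548
ΣP(Period 1)Q(Period 1) = 9×19 + 576×4 + 20×17 + 4×146 = 171 + 2304 + 340 + 584 = 3399
link = 3548/3399 = 1.043836
Chained index = 100 × 1.224143 × 1.043836 = 127.7805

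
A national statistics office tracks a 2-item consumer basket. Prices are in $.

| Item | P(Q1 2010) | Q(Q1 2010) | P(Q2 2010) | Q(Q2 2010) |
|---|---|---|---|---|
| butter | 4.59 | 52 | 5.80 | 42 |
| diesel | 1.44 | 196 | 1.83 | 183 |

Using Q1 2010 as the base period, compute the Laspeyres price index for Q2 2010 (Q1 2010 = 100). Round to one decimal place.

126.8

Laspeyres price index uses base-period quantities as weights.
ΣP(Q2 2010)·Q(Q1 2010) = 5.80×52 + 1.83×196 = 301.6 + 358.68 = 660.28
ΣP(Q1 2010)·Q(Q1 2010) = 4.59×52 + 1.44×196 = 238.68 + 282.24 = 520.92
Index = 660.28 / 520.92 × 100 = 126.7527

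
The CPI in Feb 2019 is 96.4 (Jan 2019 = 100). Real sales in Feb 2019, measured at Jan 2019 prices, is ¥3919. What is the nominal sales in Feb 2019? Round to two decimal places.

Nominal = Real × (Index/100) = 3919 × (96.4/100)
        = 3919 × 0.964 = 3777.9160

3777.92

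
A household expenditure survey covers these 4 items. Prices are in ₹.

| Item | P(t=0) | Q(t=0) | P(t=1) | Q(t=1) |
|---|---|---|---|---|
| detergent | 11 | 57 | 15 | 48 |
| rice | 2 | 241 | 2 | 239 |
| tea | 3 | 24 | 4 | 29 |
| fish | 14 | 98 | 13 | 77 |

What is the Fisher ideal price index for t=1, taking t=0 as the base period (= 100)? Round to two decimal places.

Laspeyres component (base-period weights):
ΣP(t=1)Q(t=0) = 15×57 + 2×241 + 4×24 + 13×98 = 855 + 482 + 96 + 1274 = 2707
ΣP(t=0)Q(t=0) = 11×57 + 2×241 + 3×24 + 14×98 = 627 + 482 + 72 + 1372 = 2553
L = 2707 / 2553 × 100 = 106.0321
Paasche component (current-period weights):
ΣP(t=1)Q(t=1) = 15×48 + 2×239 + 4×29 + 13×77 = 720 + 478 + 116 + 1001 = 2315
ΣP(t=0)Q(t=1) = 11×48 + 2×239 + 3×29 + 14×77 = 528 + 478 + 87 + 1078 = 2171
P = 2315 / 2171 × 100 = 106.6329
Fisher = √(L × P) = √(106.0321 × 106.6329) = 106.3321

106.33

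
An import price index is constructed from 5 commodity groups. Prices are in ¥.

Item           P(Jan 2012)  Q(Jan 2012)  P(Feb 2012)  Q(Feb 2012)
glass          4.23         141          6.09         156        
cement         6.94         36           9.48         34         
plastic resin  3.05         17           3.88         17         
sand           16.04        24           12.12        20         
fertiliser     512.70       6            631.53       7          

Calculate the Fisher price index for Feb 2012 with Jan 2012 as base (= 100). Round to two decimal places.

123.09

Laspeyres component (base-period weights):
ΣP(Feb 2012)Q(Jan 2012) = 6.09×141 + 9.48×36 + 3.88×17 + 12.12×24 + 631.53×6 = 858.69 + 341.28 + 65.96 + 290.88 + 3789.18 = 5345.99
ΣP(Jan 2012)Q(Jan 2012) = 4.23×141 + 6.94×36 + 3.05×17 + 16.04×24 + 512.70×6 = 596.43 + 249.84 + 51.85 + 384.96 + 3076.2 = 4359.28
L = 5345.99 / 4359.28 × 100 = 122.6347
Paasche component (current-period weights):
ΣP(Feb 2012)Q(Feb 2012) = 6.09×156 + 9.48×34 + 3.88×17 + 12.12×20 + 631.53×7 = 950.04 + 322.32 + 65.96 + 242.4 + 4420.71 = 6001.43
ΣP(Jan 2012)Q(Feb 2012) = 4.23×156 + 6.94×34 + 3.05×17 + 16.04×20 + 512.70×7 = 659.88 + 235.96 + 51.85 + 320.8 + 3588.9 = 4857.39
P = 6001.43 / 4857.39 × 100 = 123.5526
Fisher = √(L × P) = √(122.6347 × 123.5526) = 123.0928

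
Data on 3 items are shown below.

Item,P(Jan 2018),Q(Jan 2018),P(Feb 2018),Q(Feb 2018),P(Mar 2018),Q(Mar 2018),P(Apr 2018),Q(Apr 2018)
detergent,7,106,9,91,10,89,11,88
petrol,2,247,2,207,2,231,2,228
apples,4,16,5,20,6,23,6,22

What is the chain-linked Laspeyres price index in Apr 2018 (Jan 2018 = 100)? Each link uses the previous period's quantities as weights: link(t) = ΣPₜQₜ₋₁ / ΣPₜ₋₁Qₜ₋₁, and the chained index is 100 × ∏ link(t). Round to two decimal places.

Link Jan 2018→Feb 2018:
ΣP(Feb 2018)Q(Jan 2018) = 9×106 + 2×247 + 5×16 = 954 + 494 + 80 = 1528
ΣP(Jan 2018)Q(Jan 2018) = 7×106 + 2×247 + 4×16 = 742 + 494 + 64 = 1300
link = 1528/1300 = 1.175385
Link Feb 2018→Mar 2018:
ΣP(Mar 2018)Q(Feb 2018) = 10×91 + 2×207 + 6×20 = 910 + 414 + 120 = 1444
ΣP(Feb 2018)Q(Feb 2018) = 9×91 + 2×207 + 5×20 = 819 + 414 + 100 = 1333
link = 1444/1333 = 1.083271
Link Mar 2018→Apr 2018:
ΣP(Apr 2018)Q(Mar 2018) = 11×89 + 2×231 + 6×23 = 979 + 462 + 138 = 1579
ΣP(Mar 2018)Q(Mar 2018) = 10×89 + 2×231 + 6×23 = 890 + 462 + 138 = 1490
link = 1579/1490 = 1.059732
Chained index = 100 × 1.175385 × 1.083271 × 1.059732 = 134.9314

134.93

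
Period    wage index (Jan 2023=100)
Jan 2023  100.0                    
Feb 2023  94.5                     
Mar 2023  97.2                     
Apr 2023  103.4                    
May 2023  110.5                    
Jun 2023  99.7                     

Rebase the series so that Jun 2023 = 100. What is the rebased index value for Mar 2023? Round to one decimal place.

Rebased(Mar 2023) = 97.2 / 99.7 × 100 = 97.4925

97.5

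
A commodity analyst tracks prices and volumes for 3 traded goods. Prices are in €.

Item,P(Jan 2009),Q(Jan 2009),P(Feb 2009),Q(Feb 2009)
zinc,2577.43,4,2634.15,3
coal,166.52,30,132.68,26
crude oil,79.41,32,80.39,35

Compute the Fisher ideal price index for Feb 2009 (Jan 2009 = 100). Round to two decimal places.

95.60

Laspeyres component (base-period weights):
ΣP(Feb 2009)Q(Jan 2009) = 2634.15×4 + 132.68×30 + 80.39×32 = 10536.6 + 3980.4 + 2572.48 = 17089.48
ΣP(Jan 2009)Q(Jan 2009) = 2577.43×4 + 166.52×30 + 79.41×32 = 10309.72 + 4995.6 + 2541.12 = 17846.44
L = 17089.48 / 17846.44 × 100 = 95.7585
Paasche component (current-period weights):
ΣP(Feb 2009)Q(Feb 2009) = 2634.15×3 + 132.68×26 + 80.39×35 = 7902.45 + 3449.68 + 2813.65 = 14165.78
ΣP(Jan 2009)Q(Feb 2009) = 2577.43×3 + 166.52×26 + 79.41×35 = 7732.29 + 4329.52 + 2779.35 = 14841.16
P = 14165.78 / 14841.16 × 100 = 95.4493
Fisher = √(L × P) = √(95.7585 × 95.4493) = 95.6038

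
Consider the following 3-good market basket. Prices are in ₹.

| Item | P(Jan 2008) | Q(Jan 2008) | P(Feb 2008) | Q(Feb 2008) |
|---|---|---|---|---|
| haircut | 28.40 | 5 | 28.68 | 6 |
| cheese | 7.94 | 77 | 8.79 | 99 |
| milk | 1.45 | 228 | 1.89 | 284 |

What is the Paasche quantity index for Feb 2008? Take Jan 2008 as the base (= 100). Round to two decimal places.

Paasche quantity index uses current-period prices as weights.
ΣP(Feb 2008)·Q(Feb 2008) = 28.68×6 + 8.79×99 + 1.89×284 = 172.08 + 870.21 + 536.76 = 1579.05
ΣP(Feb 2008)·Q(Jan 2008) = 28.68×5 + 8.79×77 + 1.89×228 = 143.4 + 676.83 + 430.92 = 1251.15
Index = 1579.05 / 1251.15 × 100 = 126.2079

126.21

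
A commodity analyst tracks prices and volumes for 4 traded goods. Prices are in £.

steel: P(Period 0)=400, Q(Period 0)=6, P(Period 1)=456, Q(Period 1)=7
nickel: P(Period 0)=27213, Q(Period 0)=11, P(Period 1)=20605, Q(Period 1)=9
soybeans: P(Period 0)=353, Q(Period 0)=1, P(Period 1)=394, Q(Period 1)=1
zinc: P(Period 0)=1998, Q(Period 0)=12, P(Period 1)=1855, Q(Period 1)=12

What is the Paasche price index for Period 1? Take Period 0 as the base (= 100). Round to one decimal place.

Paasche price index uses current-period quantities as weights.
ΣP(Period 1)·Q(Period 1) = 456×7 + 20605×9 + 394×1 + 1855×12 = 3192 + 185445 + 394 + 22260 = 211291
ΣP(Period 0)·Q(Period 1) = 400×7 + 27213×9 + 353×1 + 1998×12 = 2800 + 244917 + 353 + 23976 = 272046
Index = 211291 / 272046 × 100 = 77.6674

77.7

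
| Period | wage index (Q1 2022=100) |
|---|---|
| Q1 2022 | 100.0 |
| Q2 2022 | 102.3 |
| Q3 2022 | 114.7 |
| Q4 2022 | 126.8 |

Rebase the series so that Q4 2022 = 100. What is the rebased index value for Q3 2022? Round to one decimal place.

Rebased(Q3 2022) = 114.7 / 126.8 × 100 = 90.4574

90.5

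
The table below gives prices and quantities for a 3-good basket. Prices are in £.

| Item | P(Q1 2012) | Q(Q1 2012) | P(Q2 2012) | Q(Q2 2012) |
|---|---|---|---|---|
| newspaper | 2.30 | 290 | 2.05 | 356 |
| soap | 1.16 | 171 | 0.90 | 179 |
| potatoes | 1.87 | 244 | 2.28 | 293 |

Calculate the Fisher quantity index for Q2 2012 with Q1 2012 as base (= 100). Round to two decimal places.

119.30

Laspeyres component (base-period weights):
ΣP(Q1 2012)Q(Q2 2012) = 2.30×356 + 1.16×179 + 1.87×293 = 818.8 + 207.64 + 547.91 = 1574.35
ΣP(Q1 2012)Q(Q1 2012) = 2.30×290 + 1.16×171 + 1.87×244 = 667 + 198.36 + 456.28 = 1321.64
L = 1574.35 / 1321.64 × 100 = 119.1209
Paasche component (current-period weights):
ΣP(Q2 2012)Q(Q2 2012) = 2.05×356 + 0.90×179 + 2.28×293 = 729.8 + 161.1 + 668.04 = 1558.94
ΣP(Q2 2012)Q(Q1 2012) = 2.05×290 + 0.90×171 + 2.28×244 = 594.5 + 153.9 + 556.32 = 1304.72
P = 1558.94 / 1304.72 × 100 = 119.4846
Fisher = √(L × P) = √(119.1209 × 119.4846) = 119.3027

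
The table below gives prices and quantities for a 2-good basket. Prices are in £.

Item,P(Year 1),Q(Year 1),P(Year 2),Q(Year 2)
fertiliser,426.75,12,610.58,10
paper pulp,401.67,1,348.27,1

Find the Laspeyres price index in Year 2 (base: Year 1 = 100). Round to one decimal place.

Laspeyres price index uses base-period quantities as weights.
ΣP(Year 2)·Q(Year 1) = 610.58×12 + 348.27×1 = 7326.96 + 348.27 = 7675.23
ΣP(Year 1)·Q(Year 1) = 426.75×12 + 401.67×1 = 5121 + 401.67 = 5522.67
Index = 7675.23 / 5522.67 × 100 = 138.9768

139.0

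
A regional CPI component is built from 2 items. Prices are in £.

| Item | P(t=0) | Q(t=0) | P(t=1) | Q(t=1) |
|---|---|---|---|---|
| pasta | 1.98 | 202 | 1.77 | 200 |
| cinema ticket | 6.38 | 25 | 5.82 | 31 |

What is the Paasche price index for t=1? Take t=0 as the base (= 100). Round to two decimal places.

90.00

Paasche price index uses current-period quantities as weights.
ΣP(t=1)·Q(t=1) = 1.77×200 + 5.82×31 = 354 + 180.42 = 534.42
ΣP(t=0)·Q(t=1) = 1.98×200 + 6.38×31 = 396 + 197.78 = 593.78
Index = 534.42 / 593.78 × 100 = 90.0030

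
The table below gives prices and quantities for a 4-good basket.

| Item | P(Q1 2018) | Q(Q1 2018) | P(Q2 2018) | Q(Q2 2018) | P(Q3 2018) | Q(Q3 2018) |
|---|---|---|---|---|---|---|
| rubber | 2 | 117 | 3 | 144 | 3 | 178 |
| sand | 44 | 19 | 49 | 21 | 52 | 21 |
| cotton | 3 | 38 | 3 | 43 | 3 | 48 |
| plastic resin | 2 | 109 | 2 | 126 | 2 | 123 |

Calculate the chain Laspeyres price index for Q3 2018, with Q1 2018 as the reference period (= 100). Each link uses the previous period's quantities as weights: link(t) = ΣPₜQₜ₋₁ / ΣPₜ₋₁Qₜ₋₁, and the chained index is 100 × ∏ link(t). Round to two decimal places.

Link Q1 2018→Q2 2018:
ΣP(Q2 2018)Q(Q1 2018) = 3×117 + 49×19 + 3×38 + 2×109 = 351 + 931 + 114 + 218 = 1614
ΣP(Q1 2018)Q(Q1 2018) = 2×117 + 44×19 + 3×38 + 2×109 = 234 + 836 + 114 + 218 = 1402
link = 1614/1402 = 1.151213
Link Q2 2018→Q3 2018:
ΣP(Q3 2018)Q(Q2 2018) = 3×144 + 52×21 + 3×43 + 2×126 = 432 + 1092 + 129 + 252 = 1905
ΣP(Q2 2018)Q(Q2 2018) = 3×144 + 49×21 + 3×43 + 2×126 = 432 + 1029 + 129 + 252 = 1842
link = 1905/1842 = 1.034202
Chained index = 100 × 1.151213 × 1.034202 = 119.0586

119.06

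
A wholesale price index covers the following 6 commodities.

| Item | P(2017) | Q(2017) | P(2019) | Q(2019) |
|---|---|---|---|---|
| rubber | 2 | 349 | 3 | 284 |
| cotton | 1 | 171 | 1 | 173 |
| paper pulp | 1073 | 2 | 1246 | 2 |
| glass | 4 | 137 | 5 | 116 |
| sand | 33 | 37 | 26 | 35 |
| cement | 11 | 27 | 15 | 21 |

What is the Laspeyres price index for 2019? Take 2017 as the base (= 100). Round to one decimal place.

Laspeyres price index uses base-period quantities as weights.
ΣP(2019)·Q(2017) = 3×349 + 1×171 + 1246×2 + 5×137 + 26×37 + 15×27 = 1047 + 171 + 2492 + 685 + 962 + 405 = 5762
ΣP(2017)·Q(2017) = 2×349 + 1×171 + 1073×2 + 4×137 + 33×37 + 11×27 = 698 + 171 + 2146 + 548 + 1221 + 297 = 5081
Index = 5762 / 5081 × 100 = 113.4029

113.4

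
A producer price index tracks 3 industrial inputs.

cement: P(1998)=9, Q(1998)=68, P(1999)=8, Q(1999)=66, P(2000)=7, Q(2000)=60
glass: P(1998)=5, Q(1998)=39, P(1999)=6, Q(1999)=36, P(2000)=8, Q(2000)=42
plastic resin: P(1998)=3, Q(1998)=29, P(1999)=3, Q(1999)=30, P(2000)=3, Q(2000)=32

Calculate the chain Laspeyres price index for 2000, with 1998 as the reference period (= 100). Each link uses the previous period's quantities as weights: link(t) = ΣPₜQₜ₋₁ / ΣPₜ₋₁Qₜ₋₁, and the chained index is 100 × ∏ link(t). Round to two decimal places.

97.45

Link 1998→1999:
ΣP(1999)Q(1998) = 8×68 + 6×39 + 3×29 = 544 + 234 + 87 = 865
ΣP(1998)Q(1998) = 9×68 + 5×39 + 3×29 = 612 + 195 + 87 = 894
link = 865/894 = 0.967562
Link 1999→2000:
ΣP(2000)Q(1999) = 7×66 + 8×36 + 3×30 = 462 + 288 + 90 = 840
ΣP(1999)Q(1999) = 8×66 + 6×36 + 3×30 = 528 + 216 + 90 = 834
link = 840/834 = 1.007194
Chained index = 100 × 0.967562 × 1.007194 = 97.4522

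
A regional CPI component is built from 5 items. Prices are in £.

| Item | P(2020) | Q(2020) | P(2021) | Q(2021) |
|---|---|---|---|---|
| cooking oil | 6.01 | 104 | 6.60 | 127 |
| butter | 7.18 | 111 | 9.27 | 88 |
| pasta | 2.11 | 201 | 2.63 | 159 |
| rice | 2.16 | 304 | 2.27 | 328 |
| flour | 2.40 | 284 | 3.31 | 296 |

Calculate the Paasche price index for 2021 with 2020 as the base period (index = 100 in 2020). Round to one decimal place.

Paasche price index uses current-period quantities as weights.
ΣP(2021)·Q(2021) = 6.60×127 + 9.27×88 + 2.63×159 + 2.27×328 + 3.31×296 = 838.2 + 815.76 + 418.17 + 744.56 + 979.76 = 3796.45
ΣP(2020)·Q(2021) = 6.01×127 + 7.18×88 + 2.11×159 + 2.16×328 + 2.40×296 = 763.27 + 631.84 + 335.49 + 708.48 + 710.4 = 3149.48
Index = 3796.45 / 3149.48 × 100 = 120.5421

120.5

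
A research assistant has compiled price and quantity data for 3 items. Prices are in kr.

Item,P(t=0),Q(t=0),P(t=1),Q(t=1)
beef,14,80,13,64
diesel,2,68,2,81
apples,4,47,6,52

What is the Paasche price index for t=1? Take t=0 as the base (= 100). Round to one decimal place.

103.2

Paasche price index uses current-period quantities as weights.
ΣP(t=1)·Q(t=1) = 13×64 + 2×81 + 6×52 = 832 + 162 + 312 = 1306
ΣP(t=0)·Q(t=1) = 14×64 + 2×81 + 4×52 = 896 + 162 + 208 = 1266
Index = 1306 / 1266 × 100 = 103.1596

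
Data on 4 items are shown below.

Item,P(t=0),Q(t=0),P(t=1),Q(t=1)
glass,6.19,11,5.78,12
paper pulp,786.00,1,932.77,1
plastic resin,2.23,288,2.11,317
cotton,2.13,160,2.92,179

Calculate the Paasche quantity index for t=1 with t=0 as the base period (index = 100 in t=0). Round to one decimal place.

105.9

Paasche quantity index uses current-period prices as weights.
ΣP(t=1)·Q(t=1) = 5.78×12 + 932.77×1 + 2.11×317 + 2.92×179 = 69.36 + 932.77 + 668.87 + 522.68 = 2193.68
ΣP(t=1)·Q(t=0) = 5.78×11 + 932.77×1 + 2.11×288 + 2.92×160 = 63.58 + 932.77 + 607.68 + 467.2 = 2071.23
Index = 2193.68 / 2071.23 × 100 = 105.9119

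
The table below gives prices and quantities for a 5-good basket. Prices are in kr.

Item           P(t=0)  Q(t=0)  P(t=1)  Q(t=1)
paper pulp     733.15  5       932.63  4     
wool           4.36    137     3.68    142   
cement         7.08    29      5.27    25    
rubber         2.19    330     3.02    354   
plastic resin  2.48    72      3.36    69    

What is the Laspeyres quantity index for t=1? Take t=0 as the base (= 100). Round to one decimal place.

Laspeyres quantity index uses base-period prices as weights.
ΣP(t=0)·Q(t=1) = 733.15×4 + 4.36×142 + 7.08×25 + 2.19×354 + 2.48×69 = 2932.6 + 619.12 + 177 + 775.26 + 171.12 = 4675.1
ΣP(t=0)·Q(t=0) = 733.15×5 + 4.36×137 + 7.08×29 + 2.19×330 + 2.48×72 = 3665.75 + 597.32 + 205.32 + 722.7 + 178.56 = 5369.65
Index = 4675.1 / 5369.65 × 100 = 87.0653

87.1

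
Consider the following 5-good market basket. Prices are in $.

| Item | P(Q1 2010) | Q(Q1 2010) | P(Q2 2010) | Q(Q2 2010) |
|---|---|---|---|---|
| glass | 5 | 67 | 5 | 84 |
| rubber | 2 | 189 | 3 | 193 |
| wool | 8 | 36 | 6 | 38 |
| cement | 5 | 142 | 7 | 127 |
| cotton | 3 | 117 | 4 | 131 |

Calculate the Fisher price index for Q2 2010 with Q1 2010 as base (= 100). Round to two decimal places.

124.30

Laspeyres component (base-period weights):
ΣP(Q2 2010)Q(Q1 2010) = 5×67 + 3×189 + 6×36 + 7×142 + 4×117 = 335 + 567 + 216 + 994 + 468 = 2580
ΣP(Q1 2010)Q(Q1 2010) = 5×67 + 2×189 + 8×36 + 5×142 + 3×117 = 335 + 378 + 288 + 710 + 351 = 2062
L = 2580 / 2062 × 100 = 125.1212
Paasche component (current-period weights):
ΣP(Q2 2010)Q(Q2 2010) = 5×84 + 3×193 + 6×38 + 7×127 + 4×131 = 420 + 579 + 228 + 889 + 524 = 2640
ΣP(Q1 2010)Q(Q2 2010) = 5×84 + 2×193 + 8×38 + 5×127 + 3×131 = 420 + 386 + 304 + 635 + 393 = 2138
P = 2640 / 2138 × 100 = 123.4799
Fisher = √(L × P) = √(125.1212 × 123.4799) = 124.2979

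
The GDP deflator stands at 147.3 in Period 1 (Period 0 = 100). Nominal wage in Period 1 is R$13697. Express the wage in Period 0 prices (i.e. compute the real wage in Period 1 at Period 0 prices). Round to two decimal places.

Real = Nominal ÷ (Index/100) = 13697 ÷ (147.3/100)
     = 13697 ÷ 1.473 = 9298.7101

9298.71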